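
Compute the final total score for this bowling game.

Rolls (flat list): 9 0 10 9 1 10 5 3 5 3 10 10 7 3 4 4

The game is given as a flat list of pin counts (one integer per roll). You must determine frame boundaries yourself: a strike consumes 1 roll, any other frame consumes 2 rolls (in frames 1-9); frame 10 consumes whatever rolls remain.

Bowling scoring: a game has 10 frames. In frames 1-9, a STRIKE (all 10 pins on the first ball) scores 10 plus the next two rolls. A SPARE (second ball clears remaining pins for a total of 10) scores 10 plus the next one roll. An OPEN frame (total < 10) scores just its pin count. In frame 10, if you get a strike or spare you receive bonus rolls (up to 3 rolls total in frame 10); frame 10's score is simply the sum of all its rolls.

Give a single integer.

Answer: 152

Derivation:
Frame 1: OPEN (9+0=9). Cumulative: 9
Frame 2: STRIKE. 10 + next two rolls (9+1) = 20. Cumulative: 29
Frame 3: SPARE (9+1=10). 10 + next roll (10) = 20. Cumulative: 49
Frame 4: STRIKE. 10 + next two rolls (5+3) = 18. Cumulative: 67
Frame 5: OPEN (5+3=8). Cumulative: 75
Frame 6: OPEN (5+3=8). Cumulative: 83
Frame 7: STRIKE. 10 + next two rolls (10+7) = 27. Cumulative: 110
Frame 8: STRIKE. 10 + next two rolls (7+3) = 20. Cumulative: 130
Frame 9: SPARE (7+3=10). 10 + next roll (4) = 14. Cumulative: 144
Frame 10: OPEN. Sum of all frame-10 rolls (4+4) = 8. Cumulative: 152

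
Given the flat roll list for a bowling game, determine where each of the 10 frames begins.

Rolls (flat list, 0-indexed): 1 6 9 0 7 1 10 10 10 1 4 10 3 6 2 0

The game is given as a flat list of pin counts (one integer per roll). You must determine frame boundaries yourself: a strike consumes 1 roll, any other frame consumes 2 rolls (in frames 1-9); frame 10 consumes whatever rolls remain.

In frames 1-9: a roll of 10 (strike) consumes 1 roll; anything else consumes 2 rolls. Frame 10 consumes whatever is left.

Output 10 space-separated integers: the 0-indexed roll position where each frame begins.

Frame 1 starts at roll index 0: rolls=1,6 (sum=7), consumes 2 rolls
Frame 2 starts at roll index 2: rolls=9,0 (sum=9), consumes 2 rolls
Frame 3 starts at roll index 4: rolls=7,1 (sum=8), consumes 2 rolls
Frame 4 starts at roll index 6: roll=10 (strike), consumes 1 roll
Frame 5 starts at roll index 7: roll=10 (strike), consumes 1 roll
Frame 6 starts at roll index 8: roll=10 (strike), consumes 1 roll
Frame 7 starts at roll index 9: rolls=1,4 (sum=5), consumes 2 rolls
Frame 8 starts at roll index 11: roll=10 (strike), consumes 1 roll
Frame 9 starts at roll index 12: rolls=3,6 (sum=9), consumes 2 rolls
Frame 10 starts at roll index 14: 2 remaining rolls

Answer: 0 2 4 6 7 8 9 11 12 14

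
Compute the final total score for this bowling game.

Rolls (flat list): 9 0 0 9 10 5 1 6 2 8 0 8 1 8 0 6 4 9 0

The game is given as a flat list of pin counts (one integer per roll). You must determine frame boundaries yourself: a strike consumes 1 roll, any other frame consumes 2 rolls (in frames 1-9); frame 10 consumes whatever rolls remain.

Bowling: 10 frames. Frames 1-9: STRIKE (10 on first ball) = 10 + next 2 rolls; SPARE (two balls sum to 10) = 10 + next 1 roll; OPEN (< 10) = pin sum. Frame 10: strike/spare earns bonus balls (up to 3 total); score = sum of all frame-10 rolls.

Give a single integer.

Frame 1: OPEN (9+0=9). Cumulative: 9
Frame 2: OPEN (0+9=9). Cumulative: 18
Frame 3: STRIKE. 10 + next two rolls (5+1) = 16. Cumulative: 34
Frame 4: OPEN (5+1=6). Cumulative: 40
Frame 5: OPEN (6+2=8). Cumulative: 48
Frame 6: OPEN (8+0=8). Cumulative: 56
Frame 7: OPEN (8+1=9). Cumulative: 65
Frame 8: OPEN (8+0=8). Cumulative: 73
Frame 9: SPARE (6+4=10). 10 + next roll (9) = 19. Cumulative: 92
Frame 10: OPEN. Sum of all frame-10 rolls (9+0) = 9. Cumulative: 101

Answer: 101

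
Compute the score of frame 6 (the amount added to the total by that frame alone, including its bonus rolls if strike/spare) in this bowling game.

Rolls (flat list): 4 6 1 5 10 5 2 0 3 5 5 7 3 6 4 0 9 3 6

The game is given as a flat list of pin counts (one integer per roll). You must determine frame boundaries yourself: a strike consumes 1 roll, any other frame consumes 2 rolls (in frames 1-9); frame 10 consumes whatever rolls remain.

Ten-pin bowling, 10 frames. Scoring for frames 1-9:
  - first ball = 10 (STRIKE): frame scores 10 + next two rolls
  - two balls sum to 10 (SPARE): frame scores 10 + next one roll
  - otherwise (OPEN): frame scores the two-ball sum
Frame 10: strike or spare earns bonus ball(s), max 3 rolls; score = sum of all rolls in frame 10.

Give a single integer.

Answer: 17

Derivation:
Frame 1: SPARE (4+6=10). 10 + next roll (1) = 11. Cumulative: 11
Frame 2: OPEN (1+5=6). Cumulative: 17
Frame 3: STRIKE. 10 + next two rolls (5+2) = 17. Cumulative: 34
Frame 4: OPEN (5+2=7). Cumulative: 41
Frame 5: OPEN (0+3=3). Cumulative: 44
Frame 6: SPARE (5+5=10). 10 + next roll (7) = 17. Cumulative: 61
Frame 7: SPARE (7+3=10). 10 + next roll (6) = 16. Cumulative: 77
Frame 8: SPARE (6+4=10). 10 + next roll (0) = 10. Cumulative: 87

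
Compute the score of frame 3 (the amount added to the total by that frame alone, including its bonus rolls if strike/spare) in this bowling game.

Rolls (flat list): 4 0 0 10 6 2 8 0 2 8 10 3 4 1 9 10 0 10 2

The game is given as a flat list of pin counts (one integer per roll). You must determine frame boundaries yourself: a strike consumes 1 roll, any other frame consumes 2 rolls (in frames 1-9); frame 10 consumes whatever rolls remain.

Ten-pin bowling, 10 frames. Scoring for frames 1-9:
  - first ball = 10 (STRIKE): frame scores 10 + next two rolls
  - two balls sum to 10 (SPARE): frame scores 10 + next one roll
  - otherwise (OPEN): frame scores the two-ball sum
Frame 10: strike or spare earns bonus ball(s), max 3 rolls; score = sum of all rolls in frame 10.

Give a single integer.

Frame 1: OPEN (4+0=4). Cumulative: 4
Frame 2: SPARE (0+10=10). 10 + next roll (6) = 16. Cumulative: 20
Frame 3: OPEN (6+2=8). Cumulative: 28
Frame 4: OPEN (8+0=8). Cumulative: 36
Frame 5: SPARE (2+8=10). 10 + next roll (10) = 20. Cumulative: 56

Answer: 8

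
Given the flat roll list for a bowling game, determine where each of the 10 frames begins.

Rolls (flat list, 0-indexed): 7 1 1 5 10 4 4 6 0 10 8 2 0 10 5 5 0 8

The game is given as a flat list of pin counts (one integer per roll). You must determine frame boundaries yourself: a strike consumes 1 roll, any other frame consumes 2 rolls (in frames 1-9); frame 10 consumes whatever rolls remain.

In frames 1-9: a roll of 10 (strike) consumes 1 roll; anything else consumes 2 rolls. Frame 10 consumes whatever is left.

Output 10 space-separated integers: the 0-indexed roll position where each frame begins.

Answer: 0 2 4 5 7 9 10 12 14 16

Derivation:
Frame 1 starts at roll index 0: rolls=7,1 (sum=8), consumes 2 rolls
Frame 2 starts at roll index 2: rolls=1,5 (sum=6), consumes 2 rolls
Frame 3 starts at roll index 4: roll=10 (strike), consumes 1 roll
Frame 4 starts at roll index 5: rolls=4,4 (sum=8), consumes 2 rolls
Frame 5 starts at roll index 7: rolls=6,0 (sum=6), consumes 2 rolls
Frame 6 starts at roll index 9: roll=10 (strike), consumes 1 roll
Frame 7 starts at roll index 10: rolls=8,2 (sum=10), consumes 2 rolls
Frame 8 starts at roll index 12: rolls=0,10 (sum=10), consumes 2 rolls
Frame 9 starts at roll index 14: rolls=5,5 (sum=10), consumes 2 rolls
Frame 10 starts at roll index 16: 2 remaining rolls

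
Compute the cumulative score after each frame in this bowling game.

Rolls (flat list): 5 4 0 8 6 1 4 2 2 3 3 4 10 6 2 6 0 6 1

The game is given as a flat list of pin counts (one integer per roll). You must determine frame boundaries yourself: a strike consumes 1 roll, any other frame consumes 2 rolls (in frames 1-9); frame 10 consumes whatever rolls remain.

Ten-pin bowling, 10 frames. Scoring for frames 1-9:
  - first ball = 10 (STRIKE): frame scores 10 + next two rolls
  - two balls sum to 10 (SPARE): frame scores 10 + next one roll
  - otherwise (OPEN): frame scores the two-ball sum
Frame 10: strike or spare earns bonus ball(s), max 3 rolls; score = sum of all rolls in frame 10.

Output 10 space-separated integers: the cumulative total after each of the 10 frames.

Answer: 9 17 24 30 35 42 60 68 74 81

Derivation:
Frame 1: OPEN (5+4=9). Cumulative: 9
Frame 2: OPEN (0+8=8). Cumulative: 17
Frame 3: OPEN (6+1=7). Cumulative: 24
Frame 4: OPEN (4+2=6). Cumulative: 30
Frame 5: OPEN (2+3=5). Cumulative: 35
Frame 6: OPEN (3+4=7). Cumulative: 42
Frame 7: STRIKE. 10 + next two rolls (6+2) = 18. Cumulative: 60
Frame 8: OPEN (6+2=8). Cumulative: 68
Frame 9: OPEN (6+0=6). Cumulative: 74
Frame 10: OPEN. Sum of all frame-10 rolls (6+1) = 7. Cumulative: 81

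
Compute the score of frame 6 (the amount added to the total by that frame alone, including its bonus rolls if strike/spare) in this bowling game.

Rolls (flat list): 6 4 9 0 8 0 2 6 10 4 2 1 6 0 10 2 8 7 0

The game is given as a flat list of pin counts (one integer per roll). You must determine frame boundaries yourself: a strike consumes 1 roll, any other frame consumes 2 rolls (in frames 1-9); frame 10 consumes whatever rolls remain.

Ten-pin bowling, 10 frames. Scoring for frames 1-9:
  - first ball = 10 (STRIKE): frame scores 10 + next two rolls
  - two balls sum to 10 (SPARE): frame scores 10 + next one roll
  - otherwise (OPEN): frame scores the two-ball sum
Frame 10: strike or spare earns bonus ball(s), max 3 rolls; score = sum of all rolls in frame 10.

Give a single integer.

Answer: 6

Derivation:
Frame 1: SPARE (6+4=10). 10 + next roll (9) = 19. Cumulative: 19
Frame 2: OPEN (9+0=9). Cumulative: 28
Frame 3: OPEN (8+0=8). Cumulative: 36
Frame 4: OPEN (2+6=8). Cumulative: 44
Frame 5: STRIKE. 10 + next two rolls (4+2) = 16. Cumulative: 60
Frame 6: OPEN (4+2=6). Cumulative: 66
Frame 7: OPEN (1+6=7). Cumulative: 73
Frame 8: SPARE (0+10=10). 10 + next roll (2) = 12. Cumulative: 85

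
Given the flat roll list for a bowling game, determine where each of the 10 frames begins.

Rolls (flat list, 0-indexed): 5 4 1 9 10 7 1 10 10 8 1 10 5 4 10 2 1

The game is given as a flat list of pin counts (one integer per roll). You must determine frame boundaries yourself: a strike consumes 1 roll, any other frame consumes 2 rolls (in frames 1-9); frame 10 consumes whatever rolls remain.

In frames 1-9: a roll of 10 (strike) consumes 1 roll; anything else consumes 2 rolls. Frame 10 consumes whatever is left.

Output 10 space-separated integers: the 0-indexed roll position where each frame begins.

Frame 1 starts at roll index 0: rolls=5,4 (sum=9), consumes 2 rolls
Frame 2 starts at roll index 2: rolls=1,9 (sum=10), consumes 2 rolls
Frame 3 starts at roll index 4: roll=10 (strike), consumes 1 roll
Frame 4 starts at roll index 5: rolls=7,1 (sum=8), consumes 2 rolls
Frame 5 starts at roll index 7: roll=10 (strike), consumes 1 roll
Frame 6 starts at roll index 8: roll=10 (strike), consumes 1 roll
Frame 7 starts at roll index 9: rolls=8,1 (sum=9), consumes 2 rolls
Frame 8 starts at roll index 11: roll=10 (strike), consumes 1 roll
Frame 9 starts at roll index 12: rolls=5,4 (sum=9), consumes 2 rolls
Frame 10 starts at roll index 14: 3 remaining rolls

Answer: 0 2 4 5 7 8 9 11 12 14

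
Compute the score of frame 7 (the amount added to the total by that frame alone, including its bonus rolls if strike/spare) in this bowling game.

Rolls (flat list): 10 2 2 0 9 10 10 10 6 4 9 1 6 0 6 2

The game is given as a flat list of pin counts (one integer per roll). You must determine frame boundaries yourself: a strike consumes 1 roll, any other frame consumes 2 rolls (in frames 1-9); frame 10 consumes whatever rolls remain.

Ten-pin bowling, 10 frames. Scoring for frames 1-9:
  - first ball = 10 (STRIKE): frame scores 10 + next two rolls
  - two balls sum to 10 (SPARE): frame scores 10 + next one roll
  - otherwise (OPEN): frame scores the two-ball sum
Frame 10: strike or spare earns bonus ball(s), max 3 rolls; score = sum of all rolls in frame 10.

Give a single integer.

Answer: 19

Derivation:
Frame 1: STRIKE. 10 + next two rolls (2+2) = 14. Cumulative: 14
Frame 2: OPEN (2+2=4). Cumulative: 18
Frame 3: OPEN (0+9=9). Cumulative: 27
Frame 4: STRIKE. 10 + next two rolls (10+10) = 30. Cumulative: 57
Frame 5: STRIKE. 10 + next two rolls (10+6) = 26. Cumulative: 83
Frame 6: STRIKE. 10 + next two rolls (6+4) = 20. Cumulative: 103
Frame 7: SPARE (6+4=10). 10 + next roll (9) = 19. Cumulative: 122
Frame 8: SPARE (9+1=10). 10 + next roll (6) = 16. Cumulative: 138
Frame 9: OPEN (6+0=6). Cumulative: 144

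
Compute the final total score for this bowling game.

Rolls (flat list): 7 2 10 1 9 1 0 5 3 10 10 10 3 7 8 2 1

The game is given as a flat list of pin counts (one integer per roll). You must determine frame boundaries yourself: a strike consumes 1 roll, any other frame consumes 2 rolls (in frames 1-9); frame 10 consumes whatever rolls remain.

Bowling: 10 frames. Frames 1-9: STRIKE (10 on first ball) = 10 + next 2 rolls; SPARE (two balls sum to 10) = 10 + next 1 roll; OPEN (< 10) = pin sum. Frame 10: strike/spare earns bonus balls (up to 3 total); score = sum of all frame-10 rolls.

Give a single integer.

Frame 1: OPEN (7+2=9). Cumulative: 9
Frame 2: STRIKE. 10 + next two rolls (1+9) = 20. Cumulative: 29
Frame 3: SPARE (1+9=10). 10 + next roll (1) = 11. Cumulative: 40
Frame 4: OPEN (1+0=1). Cumulative: 41
Frame 5: OPEN (5+3=8). Cumulative: 49
Frame 6: STRIKE. 10 + next two rolls (10+10) = 30. Cumulative: 79
Frame 7: STRIKE. 10 + next two rolls (10+3) = 23. Cumulative: 102
Frame 8: STRIKE. 10 + next two rolls (3+7) = 20. Cumulative: 122
Frame 9: SPARE (3+7=10). 10 + next roll (8) = 18. Cumulative: 140
Frame 10: SPARE. Sum of all frame-10 rolls (8+2+1) = 11. Cumulative: 151

Answer: 151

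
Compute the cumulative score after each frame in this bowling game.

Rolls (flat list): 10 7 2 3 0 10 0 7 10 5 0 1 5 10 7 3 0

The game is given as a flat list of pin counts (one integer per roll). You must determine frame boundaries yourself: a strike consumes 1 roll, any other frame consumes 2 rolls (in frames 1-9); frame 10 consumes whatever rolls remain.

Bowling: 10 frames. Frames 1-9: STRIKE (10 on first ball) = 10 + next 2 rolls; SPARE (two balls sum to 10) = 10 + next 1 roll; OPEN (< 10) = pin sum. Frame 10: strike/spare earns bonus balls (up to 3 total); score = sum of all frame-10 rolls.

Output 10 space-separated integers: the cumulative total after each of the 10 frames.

Answer: 19 28 31 48 55 70 75 81 101 111

Derivation:
Frame 1: STRIKE. 10 + next two rolls (7+2) = 19. Cumulative: 19
Frame 2: OPEN (7+2=9). Cumulative: 28
Frame 3: OPEN (3+0=3). Cumulative: 31
Frame 4: STRIKE. 10 + next two rolls (0+7) = 17. Cumulative: 48
Frame 5: OPEN (0+7=7). Cumulative: 55
Frame 6: STRIKE. 10 + next two rolls (5+0) = 15. Cumulative: 70
Frame 7: OPEN (5+0=5). Cumulative: 75
Frame 8: OPEN (1+5=6). Cumulative: 81
Frame 9: STRIKE. 10 + next two rolls (7+3) = 20. Cumulative: 101
Frame 10: SPARE. Sum of all frame-10 rolls (7+3+0) = 10. Cumulative: 111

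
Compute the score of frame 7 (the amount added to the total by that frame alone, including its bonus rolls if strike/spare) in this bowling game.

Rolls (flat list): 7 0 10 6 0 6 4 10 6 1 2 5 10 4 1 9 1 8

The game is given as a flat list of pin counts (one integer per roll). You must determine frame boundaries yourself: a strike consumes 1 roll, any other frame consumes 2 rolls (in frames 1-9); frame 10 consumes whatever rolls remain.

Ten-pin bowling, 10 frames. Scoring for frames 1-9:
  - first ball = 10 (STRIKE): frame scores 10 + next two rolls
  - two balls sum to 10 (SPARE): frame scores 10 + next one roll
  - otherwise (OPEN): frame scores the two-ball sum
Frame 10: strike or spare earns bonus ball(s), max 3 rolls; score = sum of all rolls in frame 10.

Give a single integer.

Answer: 7

Derivation:
Frame 1: OPEN (7+0=7). Cumulative: 7
Frame 2: STRIKE. 10 + next two rolls (6+0) = 16. Cumulative: 23
Frame 3: OPEN (6+0=6). Cumulative: 29
Frame 4: SPARE (6+4=10). 10 + next roll (10) = 20. Cumulative: 49
Frame 5: STRIKE. 10 + next two rolls (6+1) = 17. Cumulative: 66
Frame 6: OPEN (6+1=7). Cumulative: 73
Frame 7: OPEN (2+5=7). Cumulative: 80
Frame 8: STRIKE. 10 + next two rolls (4+1) = 15. Cumulative: 95
Frame 9: OPEN (4+1=5). Cumulative: 100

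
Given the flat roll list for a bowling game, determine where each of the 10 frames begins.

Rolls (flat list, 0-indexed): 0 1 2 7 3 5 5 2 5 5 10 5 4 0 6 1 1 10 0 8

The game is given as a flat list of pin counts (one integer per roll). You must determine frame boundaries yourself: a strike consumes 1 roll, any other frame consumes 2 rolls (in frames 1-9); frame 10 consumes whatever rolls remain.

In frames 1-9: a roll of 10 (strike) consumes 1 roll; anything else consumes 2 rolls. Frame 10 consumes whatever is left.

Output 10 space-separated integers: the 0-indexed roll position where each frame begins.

Frame 1 starts at roll index 0: rolls=0,1 (sum=1), consumes 2 rolls
Frame 2 starts at roll index 2: rolls=2,7 (sum=9), consumes 2 rolls
Frame 3 starts at roll index 4: rolls=3,5 (sum=8), consumes 2 rolls
Frame 4 starts at roll index 6: rolls=5,2 (sum=7), consumes 2 rolls
Frame 5 starts at roll index 8: rolls=5,5 (sum=10), consumes 2 rolls
Frame 6 starts at roll index 10: roll=10 (strike), consumes 1 roll
Frame 7 starts at roll index 11: rolls=5,4 (sum=9), consumes 2 rolls
Frame 8 starts at roll index 13: rolls=0,6 (sum=6), consumes 2 rolls
Frame 9 starts at roll index 15: rolls=1,1 (sum=2), consumes 2 rolls
Frame 10 starts at roll index 17: 3 remaining rolls

Answer: 0 2 4 6 8 10 11 13 15 17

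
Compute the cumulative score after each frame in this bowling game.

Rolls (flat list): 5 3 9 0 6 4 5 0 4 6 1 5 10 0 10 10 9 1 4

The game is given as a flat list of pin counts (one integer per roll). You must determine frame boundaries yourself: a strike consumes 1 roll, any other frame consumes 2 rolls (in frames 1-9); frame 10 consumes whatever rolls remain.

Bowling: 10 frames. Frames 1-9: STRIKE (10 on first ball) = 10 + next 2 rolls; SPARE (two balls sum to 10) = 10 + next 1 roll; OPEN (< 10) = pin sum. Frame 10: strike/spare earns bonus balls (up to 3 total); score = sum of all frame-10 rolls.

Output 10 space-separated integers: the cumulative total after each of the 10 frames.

Answer: 8 17 32 37 48 54 74 94 114 128

Derivation:
Frame 1: OPEN (5+3=8). Cumulative: 8
Frame 2: OPEN (9+0=9). Cumulative: 17
Frame 3: SPARE (6+4=10). 10 + next roll (5) = 15. Cumulative: 32
Frame 4: OPEN (5+0=5). Cumulative: 37
Frame 5: SPARE (4+6=10). 10 + next roll (1) = 11. Cumulative: 48
Frame 6: OPEN (1+5=6). Cumulative: 54
Frame 7: STRIKE. 10 + next two rolls (0+10) = 20. Cumulative: 74
Frame 8: SPARE (0+10=10). 10 + next roll (10) = 20. Cumulative: 94
Frame 9: STRIKE. 10 + next two rolls (9+1) = 20. Cumulative: 114
Frame 10: SPARE. Sum of all frame-10 rolls (9+1+4) = 14. Cumulative: 128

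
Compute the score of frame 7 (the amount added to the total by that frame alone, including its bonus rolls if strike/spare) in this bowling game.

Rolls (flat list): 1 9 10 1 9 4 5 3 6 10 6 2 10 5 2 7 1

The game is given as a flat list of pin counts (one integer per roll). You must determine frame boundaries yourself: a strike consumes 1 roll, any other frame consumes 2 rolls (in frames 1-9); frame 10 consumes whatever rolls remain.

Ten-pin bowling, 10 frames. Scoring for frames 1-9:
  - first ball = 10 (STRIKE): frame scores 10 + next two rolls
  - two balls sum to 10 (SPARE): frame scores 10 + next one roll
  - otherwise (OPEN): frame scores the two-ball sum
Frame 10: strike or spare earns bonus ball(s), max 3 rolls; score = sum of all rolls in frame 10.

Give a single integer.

Answer: 8

Derivation:
Frame 1: SPARE (1+9=10). 10 + next roll (10) = 20. Cumulative: 20
Frame 2: STRIKE. 10 + next two rolls (1+9) = 20. Cumulative: 40
Frame 3: SPARE (1+9=10). 10 + next roll (4) = 14. Cumulative: 54
Frame 4: OPEN (4+5=9). Cumulative: 63
Frame 5: OPEN (3+6=9). Cumulative: 72
Frame 6: STRIKE. 10 + next two rolls (6+2) = 18. Cumulative: 90
Frame 7: OPEN (6+2=8). Cumulative: 98
Frame 8: STRIKE. 10 + next two rolls (5+2) = 17. Cumulative: 115
Frame 9: OPEN (5+2=7). Cumulative: 122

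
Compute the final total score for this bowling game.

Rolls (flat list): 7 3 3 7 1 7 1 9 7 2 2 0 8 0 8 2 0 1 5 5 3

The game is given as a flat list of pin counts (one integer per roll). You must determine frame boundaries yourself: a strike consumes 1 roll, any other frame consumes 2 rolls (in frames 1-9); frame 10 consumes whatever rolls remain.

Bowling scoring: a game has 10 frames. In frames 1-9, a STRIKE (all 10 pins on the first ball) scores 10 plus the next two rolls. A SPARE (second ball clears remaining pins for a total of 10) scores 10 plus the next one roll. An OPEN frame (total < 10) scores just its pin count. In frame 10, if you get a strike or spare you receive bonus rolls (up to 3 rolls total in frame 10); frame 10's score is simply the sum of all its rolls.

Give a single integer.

Frame 1: SPARE (7+3=10). 10 + next roll (3) = 13. Cumulative: 13
Frame 2: SPARE (3+7=10). 10 + next roll (1) = 11. Cumulative: 24
Frame 3: OPEN (1+7=8). Cumulative: 32
Frame 4: SPARE (1+9=10). 10 + next roll (7) = 17. Cumulative: 49
Frame 5: OPEN (7+2=9). Cumulative: 58
Frame 6: OPEN (2+0=2). Cumulative: 60
Frame 7: OPEN (8+0=8). Cumulative: 68
Frame 8: SPARE (8+2=10). 10 + next roll (0) = 10. Cumulative: 78
Frame 9: OPEN (0+1=1). Cumulative: 79
Frame 10: SPARE. Sum of all frame-10 rolls (5+5+3) = 13. Cumulative: 92

Answer: 92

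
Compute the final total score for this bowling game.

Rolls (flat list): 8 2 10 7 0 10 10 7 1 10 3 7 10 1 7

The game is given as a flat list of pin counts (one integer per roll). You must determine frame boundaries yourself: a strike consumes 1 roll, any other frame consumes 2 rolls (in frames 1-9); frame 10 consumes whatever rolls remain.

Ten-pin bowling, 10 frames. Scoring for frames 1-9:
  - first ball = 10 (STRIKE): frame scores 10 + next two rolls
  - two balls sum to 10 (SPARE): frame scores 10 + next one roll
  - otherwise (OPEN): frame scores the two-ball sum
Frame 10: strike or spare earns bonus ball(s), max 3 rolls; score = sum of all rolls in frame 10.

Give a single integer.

Answer: 163

Derivation:
Frame 1: SPARE (8+2=10). 10 + next roll (10) = 20. Cumulative: 20
Frame 2: STRIKE. 10 + next two rolls (7+0) = 17. Cumulative: 37
Frame 3: OPEN (7+0=7). Cumulative: 44
Frame 4: STRIKE. 10 + next two rolls (10+7) = 27. Cumulative: 71
Frame 5: STRIKE. 10 + next two rolls (7+1) = 18. Cumulative: 89
Frame 6: OPEN (7+1=8). Cumulative: 97
Frame 7: STRIKE. 10 + next two rolls (3+7) = 20. Cumulative: 117
Frame 8: SPARE (3+7=10). 10 + next roll (10) = 20. Cumulative: 137
Frame 9: STRIKE. 10 + next two rolls (1+7) = 18. Cumulative: 155
Frame 10: OPEN. Sum of all frame-10 rolls (1+7) = 8. Cumulative: 163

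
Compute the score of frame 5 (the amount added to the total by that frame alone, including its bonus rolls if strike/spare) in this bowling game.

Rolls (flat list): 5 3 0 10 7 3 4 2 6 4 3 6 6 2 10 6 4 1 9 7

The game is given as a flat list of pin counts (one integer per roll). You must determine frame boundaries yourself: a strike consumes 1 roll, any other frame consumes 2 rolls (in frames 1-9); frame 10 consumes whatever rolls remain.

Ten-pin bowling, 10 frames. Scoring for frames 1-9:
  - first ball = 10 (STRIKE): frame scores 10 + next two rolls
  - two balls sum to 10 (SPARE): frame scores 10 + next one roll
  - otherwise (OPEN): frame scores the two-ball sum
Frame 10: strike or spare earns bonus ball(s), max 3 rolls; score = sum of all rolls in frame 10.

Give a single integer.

Answer: 13

Derivation:
Frame 1: OPEN (5+3=8). Cumulative: 8
Frame 2: SPARE (0+10=10). 10 + next roll (7) = 17. Cumulative: 25
Frame 3: SPARE (7+3=10). 10 + next roll (4) = 14. Cumulative: 39
Frame 4: OPEN (4+2=6). Cumulative: 45
Frame 5: SPARE (6+4=10). 10 + next roll (3) = 13. Cumulative: 58
Frame 6: OPEN (3+6=9). Cumulative: 67
Frame 7: OPEN (6+2=8). Cumulative: 75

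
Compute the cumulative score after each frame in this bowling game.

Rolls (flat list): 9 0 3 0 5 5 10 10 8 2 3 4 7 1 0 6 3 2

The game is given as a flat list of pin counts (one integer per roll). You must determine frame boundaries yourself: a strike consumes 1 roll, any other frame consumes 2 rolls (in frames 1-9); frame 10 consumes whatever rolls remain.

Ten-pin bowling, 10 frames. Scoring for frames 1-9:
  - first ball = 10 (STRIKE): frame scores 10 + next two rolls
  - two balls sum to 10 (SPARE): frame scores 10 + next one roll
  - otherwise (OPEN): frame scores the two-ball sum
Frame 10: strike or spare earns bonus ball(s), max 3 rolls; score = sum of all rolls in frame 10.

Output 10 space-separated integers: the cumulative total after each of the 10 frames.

Answer: 9 12 32 60 80 93 100 108 114 119

Derivation:
Frame 1: OPEN (9+0=9). Cumulative: 9
Frame 2: OPEN (3+0=3). Cumulative: 12
Frame 3: SPARE (5+5=10). 10 + next roll (10) = 20. Cumulative: 32
Frame 4: STRIKE. 10 + next two rolls (10+8) = 28. Cumulative: 60
Frame 5: STRIKE. 10 + next two rolls (8+2) = 20. Cumulative: 80
Frame 6: SPARE (8+2=10). 10 + next roll (3) = 13. Cumulative: 93
Frame 7: OPEN (3+4=7). Cumulative: 100
Frame 8: OPEN (7+1=8). Cumulative: 108
Frame 9: OPEN (0+6=6). Cumulative: 114
Frame 10: OPEN. Sum of all frame-10 rolls (3+2) = 5. Cumulative: 119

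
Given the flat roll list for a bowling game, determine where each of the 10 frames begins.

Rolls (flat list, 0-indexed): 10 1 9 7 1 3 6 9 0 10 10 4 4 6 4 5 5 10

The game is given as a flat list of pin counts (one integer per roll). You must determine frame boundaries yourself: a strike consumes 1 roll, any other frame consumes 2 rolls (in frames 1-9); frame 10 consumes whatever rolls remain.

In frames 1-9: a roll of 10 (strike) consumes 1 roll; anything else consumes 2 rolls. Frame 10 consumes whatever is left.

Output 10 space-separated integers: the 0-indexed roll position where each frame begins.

Answer: 0 1 3 5 7 9 10 11 13 15

Derivation:
Frame 1 starts at roll index 0: roll=10 (strike), consumes 1 roll
Frame 2 starts at roll index 1: rolls=1,9 (sum=10), consumes 2 rolls
Frame 3 starts at roll index 3: rolls=7,1 (sum=8), consumes 2 rolls
Frame 4 starts at roll index 5: rolls=3,6 (sum=9), consumes 2 rolls
Frame 5 starts at roll index 7: rolls=9,0 (sum=9), consumes 2 rolls
Frame 6 starts at roll index 9: roll=10 (strike), consumes 1 roll
Frame 7 starts at roll index 10: roll=10 (strike), consumes 1 roll
Frame 8 starts at roll index 11: rolls=4,4 (sum=8), consumes 2 rolls
Frame 9 starts at roll index 13: rolls=6,4 (sum=10), consumes 2 rolls
Frame 10 starts at roll index 15: 3 remaining rolls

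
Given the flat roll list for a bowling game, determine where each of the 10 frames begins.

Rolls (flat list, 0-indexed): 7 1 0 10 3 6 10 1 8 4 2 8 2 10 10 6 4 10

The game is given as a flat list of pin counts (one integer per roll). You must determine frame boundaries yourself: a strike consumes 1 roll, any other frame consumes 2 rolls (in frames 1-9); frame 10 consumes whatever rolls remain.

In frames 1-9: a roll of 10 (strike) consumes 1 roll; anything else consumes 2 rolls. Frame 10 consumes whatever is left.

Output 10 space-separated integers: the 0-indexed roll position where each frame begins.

Frame 1 starts at roll index 0: rolls=7,1 (sum=8), consumes 2 rolls
Frame 2 starts at roll index 2: rolls=0,10 (sum=10), consumes 2 rolls
Frame 3 starts at roll index 4: rolls=3,6 (sum=9), consumes 2 rolls
Frame 4 starts at roll index 6: roll=10 (strike), consumes 1 roll
Frame 5 starts at roll index 7: rolls=1,8 (sum=9), consumes 2 rolls
Frame 6 starts at roll index 9: rolls=4,2 (sum=6), consumes 2 rolls
Frame 7 starts at roll index 11: rolls=8,2 (sum=10), consumes 2 rolls
Frame 8 starts at roll index 13: roll=10 (strike), consumes 1 roll
Frame 9 starts at roll index 14: roll=10 (strike), consumes 1 roll
Frame 10 starts at roll index 15: 3 remaining rolls

Answer: 0 2 4 6 7 9 11 13 14 15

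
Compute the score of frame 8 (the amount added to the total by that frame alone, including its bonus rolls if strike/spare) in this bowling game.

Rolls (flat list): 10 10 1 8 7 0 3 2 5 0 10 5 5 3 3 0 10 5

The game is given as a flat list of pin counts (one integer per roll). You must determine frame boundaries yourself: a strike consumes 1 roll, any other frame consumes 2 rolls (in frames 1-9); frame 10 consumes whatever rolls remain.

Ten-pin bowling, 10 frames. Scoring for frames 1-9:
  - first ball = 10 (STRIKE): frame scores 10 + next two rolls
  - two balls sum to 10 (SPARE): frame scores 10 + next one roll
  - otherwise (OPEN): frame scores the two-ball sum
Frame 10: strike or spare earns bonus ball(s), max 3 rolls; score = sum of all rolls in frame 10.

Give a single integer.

Answer: 13

Derivation:
Frame 1: STRIKE. 10 + next two rolls (10+1) = 21. Cumulative: 21
Frame 2: STRIKE. 10 + next two rolls (1+8) = 19. Cumulative: 40
Frame 3: OPEN (1+8=9). Cumulative: 49
Frame 4: OPEN (7+0=7). Cumulative: 56
Frame 5: OPEN (3+2=5). Cumulative: 61
Frame 6: OPEN (5+0=5). Cumulative: 66
Frame 7: STRIKE. 10 + next two rolls (5+5) = 20. Cumulative: 86
Frame 8: SPARE (5+5=10). 10 + next roll (3) = 13. Cumulative: 99
Frame 9: OPEN (3+3=6). Cumulative: 105
Frame 10: SPARE. Sum of all frame-10 rolls (0+10+5) = 15. Cumulative: 120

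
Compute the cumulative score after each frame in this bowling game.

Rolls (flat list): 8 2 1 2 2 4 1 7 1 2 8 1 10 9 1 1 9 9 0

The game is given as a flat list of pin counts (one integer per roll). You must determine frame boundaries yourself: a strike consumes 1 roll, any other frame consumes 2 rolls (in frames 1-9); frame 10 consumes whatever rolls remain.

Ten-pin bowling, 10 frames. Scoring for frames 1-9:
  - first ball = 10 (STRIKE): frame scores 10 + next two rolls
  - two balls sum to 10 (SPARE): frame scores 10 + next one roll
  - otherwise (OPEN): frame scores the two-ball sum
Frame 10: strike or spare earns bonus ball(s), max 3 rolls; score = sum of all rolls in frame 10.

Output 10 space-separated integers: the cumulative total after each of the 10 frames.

Frame 1: SPARE (8+2=10). 10 + next roll (1) = 11. Cumulative: 11
Frame 2: OPEN (1+2=3). Cumulative: 14
Frame 3: OPEN (2+4=6). Cumulative: 20
Frame 4: OPEN (1+7=8). Cumulative: 28
Frame 5: OPEN (1+2=3). Cumulative: 31
Frame 6: OPEN (8+1=9). Cumulative: 40
Frame 7: STRIKE. 10 + next two rolls (9+1) = 20. Cumulative: 60
Frame 8: SPARE (9+1=10). 10 + next roll (1) = 11. Cumulative: 71
Frame 9: SPARE (1+9=10). 10 + next roll (9) = 19. Cumulative: 90
Frame 10: OPEN. Sum of all frame-10 rolls (9+0) = 9. Cumulative: 99

Answer: 11 14 20 28 31 40 60 71 90 99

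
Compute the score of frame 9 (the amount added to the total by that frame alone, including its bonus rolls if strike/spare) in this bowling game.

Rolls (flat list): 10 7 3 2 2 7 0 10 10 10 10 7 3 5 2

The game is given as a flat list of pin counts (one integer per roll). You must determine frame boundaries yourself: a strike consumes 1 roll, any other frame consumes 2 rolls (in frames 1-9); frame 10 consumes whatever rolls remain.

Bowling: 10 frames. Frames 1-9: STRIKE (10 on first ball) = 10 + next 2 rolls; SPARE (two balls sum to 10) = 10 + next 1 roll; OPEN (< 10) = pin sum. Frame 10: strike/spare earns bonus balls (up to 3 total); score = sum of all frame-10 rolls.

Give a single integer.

Answer: 15

Derivation:
Frame 1: STRIKE. 10 + next two rolls (7+3) = 20. Cumulative: 20
Frame 2: SPARE (7+3=10). 10 + next roll (2) = 12. Cumulative: 32
Frame 3: OPEN (2+2=4). Cumulative: 36
Frame 4: OPEN (7+0=7). Cumulative: 43
Frame 5: STRIKE. 10 + next two rolls (10+10) = 30. Cumulative: 73
Frame 6: STRIKE. 10 + next two rolls (10+10) = 30. Cumulative: 103
Frame 7: STRIKE. 10 + next two rolls (10+7) = 27. Cumulative: 130
Frame 8: STRIKE. 10 + next two rolls (7+3) = 20. Cumulative: 150
Frame 9: SPARE (7+3=10). 10 + next roll (5) = 15. Cumulative: 165
Frame 10: OPEN. Sum of all frame-10 rolls (5+2) = 7. Cumulative: 172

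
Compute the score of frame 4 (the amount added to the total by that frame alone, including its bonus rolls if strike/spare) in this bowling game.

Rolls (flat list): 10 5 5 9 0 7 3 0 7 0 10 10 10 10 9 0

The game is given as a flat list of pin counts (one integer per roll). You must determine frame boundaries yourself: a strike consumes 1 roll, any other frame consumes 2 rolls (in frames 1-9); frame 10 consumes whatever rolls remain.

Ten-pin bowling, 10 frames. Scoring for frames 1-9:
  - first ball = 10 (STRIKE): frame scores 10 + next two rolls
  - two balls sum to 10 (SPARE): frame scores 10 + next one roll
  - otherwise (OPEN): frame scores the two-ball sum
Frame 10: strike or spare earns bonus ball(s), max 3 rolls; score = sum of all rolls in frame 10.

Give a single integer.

Frame 1: STRIKE. 10 + next two rolls (5+5) = 20. Cumulative: 20
Frame 2: SPARE (5+5=10). 10 + next roll (9) = 19. Cumulative: 39
Frame 3: OPEN (9+0=9). Cumulative: 48
Frame 4: SPARE (7+3=10). 10 + next roll (0) = 10. Cumulative: 58
Frame 5: OPEN (0+7=7). Cumulative: 65
Frame 6: SPARE (0+10=10). 10 + next roll (10) = 20. Cumulative: 85

Answer: 10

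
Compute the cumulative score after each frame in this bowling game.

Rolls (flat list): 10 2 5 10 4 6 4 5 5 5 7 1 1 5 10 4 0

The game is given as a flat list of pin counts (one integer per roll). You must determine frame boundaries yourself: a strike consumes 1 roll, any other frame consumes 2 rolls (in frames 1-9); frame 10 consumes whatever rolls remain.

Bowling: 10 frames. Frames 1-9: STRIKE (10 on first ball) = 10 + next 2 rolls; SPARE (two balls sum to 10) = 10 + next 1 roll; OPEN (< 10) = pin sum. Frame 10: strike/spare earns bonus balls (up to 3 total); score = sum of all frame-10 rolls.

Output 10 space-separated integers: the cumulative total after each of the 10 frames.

Answer: 17 24 44 58 67 84 92 98 112 116

Derivation:
Frame 1: STRIKE. 10 + next two rolls (2+5) = 17. Cumulative: 17
Frame 2: OPEN (2+5=7). Cumulative: 24
Frame 3: STRIKE. 10 + next two rolls (4+6) = 20. Cumulative: 44
Frame 4: SPARE (4+6=10). 10 + next roll (4) = 14. Cumulative: 58
Frame 5: OPEN (4+5=9). Cumulative: 67
Frame 6: SPARE (5+5=10). 10 + next roll (7) = 17. Cumulative: 84
Frame 7: OPEN (7+1=8). Cumulative: 92
Frame 8: OPEN (1+5=6). Cumulative: 98
Frame 9: STRIKE. 10 + next two rolls (4+0) = 14. Cumulative: 112
Frame 10: OPEN. Sum of all frame-10 rolls (4+0) = 4. Cumulative: 116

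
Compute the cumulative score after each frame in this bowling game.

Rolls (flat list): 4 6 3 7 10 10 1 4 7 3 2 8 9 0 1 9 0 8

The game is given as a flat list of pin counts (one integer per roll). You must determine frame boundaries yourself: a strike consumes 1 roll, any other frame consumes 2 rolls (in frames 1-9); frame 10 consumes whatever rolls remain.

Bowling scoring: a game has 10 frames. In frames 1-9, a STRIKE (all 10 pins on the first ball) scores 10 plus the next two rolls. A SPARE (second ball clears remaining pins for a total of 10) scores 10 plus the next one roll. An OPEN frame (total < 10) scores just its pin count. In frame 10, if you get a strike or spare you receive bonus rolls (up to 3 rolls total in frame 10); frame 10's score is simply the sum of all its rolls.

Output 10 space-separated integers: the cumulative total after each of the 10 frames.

Answer: 13 33 54 69 74 86 105 114 124 132

Derivation:
Frame 1: SPARE (4+6=10). 10 + next roll (3) = 13. Cumulative: 13
Frame 2: SPARE (3+7=10). 10 + next roll (10) = 20. Cumulative: 33
Frame 3: STRIKE. 10 + next two rolls (10+1) = 21. Cumulative: 54
Frame 4: STRIKE. 10 + next two rolls (1+4) = 15. Cumulative: 69
Frame 5: OPEN (1+4=5). Cumulative: 74
Frame 6: SPARE (7+3=10). 10 + next roll (2) = 12. Cumulative: 86
Frame 7: SPARE (2+8=10). 10 + next roll (9) = 19. Cumulative: 105
Frame 8: OPEN (9+0=9). Cumulative: 114
Frame 9: SPARE (1+9=10). 10 + next roll (0) = 10. Cumulative: 124
Frame 10: OPEN. Sum of all frame-10 rolls (0+8) = 8. Cumulative: 132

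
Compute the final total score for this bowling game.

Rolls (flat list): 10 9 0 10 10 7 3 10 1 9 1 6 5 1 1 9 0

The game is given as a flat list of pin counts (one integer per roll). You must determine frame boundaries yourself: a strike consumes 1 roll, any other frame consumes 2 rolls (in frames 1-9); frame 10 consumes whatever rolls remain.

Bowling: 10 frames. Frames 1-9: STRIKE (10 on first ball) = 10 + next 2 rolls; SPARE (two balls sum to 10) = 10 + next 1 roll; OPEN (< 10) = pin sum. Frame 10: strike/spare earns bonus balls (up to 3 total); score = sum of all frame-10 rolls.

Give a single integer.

Frame 1: STRIKE. 10 + next two rolls (9+0) = 19. Cumulative: 19
Frame 2: OPEN (9+0=9). Cumulative: 28
Frame 3: STRIKE. 10 + next two rolls (10+7) = 27. Cumulative: 55
Frame 4: STRIKE. 10 + next two rolls (7+3) = 20. Cumulative: 75
Frame 5: SPARE (7+3=10). 10 + next roll (10) = 20. Cumulative: 95
Frame 6: STRIKE. 10 + next two rolls (1+9) = 20. Cumulative: 115
Frame 7: SPARE (1+9=10). 10 + next roll (1) = 11. Cumulative: 126
Frame 8: OPEN (1+6=7). Cumulative: 133
Frame 9: OPEN (5+1=6). Cumulative: 139
Frame 10: SPARE. Sum of all frame-10 rolls (1+9+0) = 10. Cumulative: 149

Answer: 149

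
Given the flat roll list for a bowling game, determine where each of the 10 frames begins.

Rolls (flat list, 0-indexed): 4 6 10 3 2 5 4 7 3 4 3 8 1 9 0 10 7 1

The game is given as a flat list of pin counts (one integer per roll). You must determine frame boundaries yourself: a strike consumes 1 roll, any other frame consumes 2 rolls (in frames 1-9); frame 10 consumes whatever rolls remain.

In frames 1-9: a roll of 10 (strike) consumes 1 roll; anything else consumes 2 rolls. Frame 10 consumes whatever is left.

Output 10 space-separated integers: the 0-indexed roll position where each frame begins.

Frame 1 starts at roll index 0: rolls=4,6 (sum=10), consumes 2 rolls
Frame 2 starts at roll index 2: roll=10 (strike), consumes 1 roll
Frame 3 starts at roll index 3: rolls=3,2 (sum=5), consumes 2 rolls
Frame 4 starts at roll index 5: rolls=5,4 (sum=9), consumes 2 rolls
Frame 5 starts at roll index 7: rolls=7,3 (sum=10), consumes 2 rolls
Frame 6 starts at roll index 9: rolls=4,3 (sum=7), consumes 2 rolls
Frame 7 starts at roll index 11: rolls=8,1 (sum=9), consumes 2 rolls
Frame 8 starts at roll index 13: rolls=9,0 (sum=9), consumes 2 rolls
Frame 9 starts at roll index 15: roll=10 (strike), consumes 1 roll
Frame 10 starts at roll index 16: 2 remaining rolls

Answer: 0 2 3 5 7 9 11 13 15 16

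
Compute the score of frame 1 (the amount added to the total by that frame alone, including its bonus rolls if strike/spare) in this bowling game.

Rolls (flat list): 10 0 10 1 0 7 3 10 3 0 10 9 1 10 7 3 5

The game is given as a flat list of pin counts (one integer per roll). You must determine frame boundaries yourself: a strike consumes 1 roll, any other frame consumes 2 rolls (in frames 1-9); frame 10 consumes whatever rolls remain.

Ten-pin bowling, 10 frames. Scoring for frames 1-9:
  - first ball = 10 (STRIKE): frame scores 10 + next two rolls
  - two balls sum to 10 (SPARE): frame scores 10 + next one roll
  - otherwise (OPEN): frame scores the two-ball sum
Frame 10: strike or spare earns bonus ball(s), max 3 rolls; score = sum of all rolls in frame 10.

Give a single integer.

Answer: 20

Derivation:
Frame 1: STRIKE. 10 + next two rolls (0+10) = 20. Cumulative: 20
Frame 2: SPARE (0+10=10). 10 + next roll (1) = 11. Cumulative: 31
Frame 3: OPEN (1+0=1). Cumulative: 32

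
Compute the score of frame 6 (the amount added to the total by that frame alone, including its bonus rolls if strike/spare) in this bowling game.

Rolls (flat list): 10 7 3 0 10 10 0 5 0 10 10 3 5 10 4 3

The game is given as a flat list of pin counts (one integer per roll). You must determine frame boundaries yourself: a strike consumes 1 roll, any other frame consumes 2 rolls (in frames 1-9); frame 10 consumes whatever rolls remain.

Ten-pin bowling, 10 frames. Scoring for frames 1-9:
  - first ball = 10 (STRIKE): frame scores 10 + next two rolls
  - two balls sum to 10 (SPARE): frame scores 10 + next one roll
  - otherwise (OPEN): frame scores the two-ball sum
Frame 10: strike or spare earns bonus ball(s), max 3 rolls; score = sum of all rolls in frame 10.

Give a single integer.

Frame 1: STRIKE. 10 + next two rolls (7+3) = 20. Cumulative: 20
Frame 2: SPARE (7+3=10). 10 + next roll (0) = 10. Cumulative: 30
Frame 3: SPARE (0+10=10). 10 + next roll (10) = 20. Cumulative: 50
Frame 4: STRIKE. 10 + next two rolls (0+5) = 15. Cumulative: 65
Frame 5: OPEN (0+5=5). Cumulative: 70
Frame 6: SPARE (0+10=10). 10 + next roll (10) = 20. Cumulative: 90
Frame 7: STRIKE. 10 + next two rolls (3+5) = 18. Cumulative: 108
Frame 8: OPEN (3+5=8). Cumulative: 116

Answer: 20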